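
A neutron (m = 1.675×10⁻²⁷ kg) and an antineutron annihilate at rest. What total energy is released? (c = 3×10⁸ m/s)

Both particles have the same rest mass, so total mass = 2m
E = 2m·c² = 2 × 1.675×10⁻²⁷ × (3×10⁸)²
= 2 × 1.675×10⁻²⁷ × 9×10¹⁶
= 3.015×10⁻¹⁰ J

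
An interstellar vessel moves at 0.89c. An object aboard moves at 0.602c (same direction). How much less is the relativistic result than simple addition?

Classical: u' + v = 0.602 + 0.89 = 1.492c
Relativistic: u = (0.602 + 0.89)/(1 + 0.53578) = 1.492/1.53578 = 0.9715c
Difference: 1.492 - 0.9715 = 0.5205c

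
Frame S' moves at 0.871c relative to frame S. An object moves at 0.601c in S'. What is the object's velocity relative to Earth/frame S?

u = (u' + v)/(1 + u'v/c²)
Numerator: 0.601 + 0.871 = 1.472
Denominator: 1 + 0.523471 = 1.523471
u = 1.472/1.523471 = 0.9662c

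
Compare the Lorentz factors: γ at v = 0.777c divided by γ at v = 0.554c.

γ₁ = 1/√(1 - 0.777²) = 1.589
γ₂ = 1/√(1 - 0.554²) = 1.201
γ₁/γ₂ = 1.589/1.201 = 1.323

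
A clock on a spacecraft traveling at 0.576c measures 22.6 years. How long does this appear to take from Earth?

Proper time Δt₀ = 22.6 years
γ = 1/√(1 - 0.576²) = 1.2233
Δt = γΔt₀ = 1.2233 × 22.6 = 27.65 years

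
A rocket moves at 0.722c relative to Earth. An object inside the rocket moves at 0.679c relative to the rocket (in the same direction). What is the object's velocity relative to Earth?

u = (u' + v)/(1 + u'v/c²)
Numerator: 0.679 + 0.722 = 1.401
Denominator: 1 + 0.490238 = 1.490238
u = 1.401/1.490238 = 0.9401c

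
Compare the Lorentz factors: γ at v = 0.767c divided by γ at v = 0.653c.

γ₁ = 1/√(1 - 0.767²) = 1.558
γ₂ = 1/√(1 - 0.653²) = 1.320
γ₁/γ₂ = 1.558/1.320 = 1.180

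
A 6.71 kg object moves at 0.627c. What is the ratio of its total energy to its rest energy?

E = γmc², E₀ = mc²
E/E₀ = γ = 1/√(1 - 0.627²) = 1.284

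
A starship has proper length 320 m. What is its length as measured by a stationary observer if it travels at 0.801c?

Proper length L₀ = 320 m
γ = 1/√(1 - 0.801²) = 1.670
L = L₀/γ = 320/1.670 = 191.6 m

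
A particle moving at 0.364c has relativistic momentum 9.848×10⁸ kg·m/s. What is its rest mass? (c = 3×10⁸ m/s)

γ = 1/√(1 - 0.364²) = 1.07365
v = 0.364 × 3×10⁸ = 1.092×10⁸ m/s
m = p/(γv) = 9.848×10⁸/(1.07365 × 1.092×10⁸) = 8.400 kg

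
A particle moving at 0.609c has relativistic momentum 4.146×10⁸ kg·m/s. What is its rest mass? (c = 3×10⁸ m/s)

γ = 1/√(1 - 0.609²) = 1.261
v = 0.609 × 3×10⁸ = 1.827×10⁸ m/s
m = p/(γv) = 4.146×10⁸/(1.261 × 1.827×10⁸) = 1.800 kg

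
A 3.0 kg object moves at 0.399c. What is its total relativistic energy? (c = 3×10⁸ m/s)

γ = 1/√(1 - 0.399²) = 1.0906
mc² = 3.0 × (3×10⁸)² = 2.700×10¹⁷ J
E = γmc² = 1.0906 × 2.700×10¹⁷ = 2.945×10¹⁷ J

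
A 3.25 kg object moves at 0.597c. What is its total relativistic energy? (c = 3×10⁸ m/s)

γ = 1/√(1 - 0.597²) = 1.2465
mc² = 3.25 × (3×10⁸)² = 2.925×10¹⁷ J
E = γmc² = 1.2465 × 2.925×10¹⁷ = 3.646×10¹⁷ J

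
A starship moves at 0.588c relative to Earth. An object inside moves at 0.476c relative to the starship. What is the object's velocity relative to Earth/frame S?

u = (u' + v)/(1 + u'v/c²)
Numerator: 0.476 + 0.588 = 1.064
Denominator: 1 + 0.279888 = 1.279888
u = 1.064/1.279888 = 0.8313c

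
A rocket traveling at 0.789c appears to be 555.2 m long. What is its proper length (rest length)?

Contracted length L = 555.2 m
γ = 1/√(1 - 0.789²) = 1.62762
L₀ = γL = 1.62762 × 555.2 = 903.7 m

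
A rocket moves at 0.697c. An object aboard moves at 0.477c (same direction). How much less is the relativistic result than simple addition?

Classical: u' + v = 0.477 + 0.697 = 1.174c
Relativistic: u = (0.477 + 0.697)/(1 + 0.332469) = 1.174/1.332469 = 0.8811c
Difference: 1.174 - 0.8811 = 0.2929c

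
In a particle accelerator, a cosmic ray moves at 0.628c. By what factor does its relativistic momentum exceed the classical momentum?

p_rel = γmv, p_class = mv
Ratio = γ = 1/√(1 - 0.628²)
= 1/√(0.605616) = 1.285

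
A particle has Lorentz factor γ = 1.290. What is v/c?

From γ = 1/√(1 - v²/c²):
1/γ² = 1/1.290² = 0.6009
v²/c² = 1 - 0.6009 = 0.3991
v/c = √(0.3991) = 0.6317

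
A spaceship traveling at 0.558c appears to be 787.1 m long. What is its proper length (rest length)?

Contracted length L = 787.1 m
γ = 1/√(1 - 0.558²) = 1.205
L₀ = γL = 1.205 × 787.1 = 948.5 m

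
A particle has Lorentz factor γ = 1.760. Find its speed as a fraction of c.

From γ = 1/√(1 - v²/c²):
1/γ² = 1/1.760² = 0.3228
v²/c² = 1 - 0.3228 = 0.6772
v/c = √(0.6772) = 0.8229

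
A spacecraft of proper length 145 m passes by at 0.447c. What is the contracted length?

Proper length L₀ = 145 m
γ = 1/√(1 - 0.447²) = 1.118
L = L₀/γ = 145/1.118 = 129.7 m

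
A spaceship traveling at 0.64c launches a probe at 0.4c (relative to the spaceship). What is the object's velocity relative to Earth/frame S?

u = (u' + v)/(1 + u'v/c²)
Numerator: 0.4 + 0.64 = 1.04
Denominator: 1 + 0.256 = 1.256
u = 1.04/1.256 = 0.8280c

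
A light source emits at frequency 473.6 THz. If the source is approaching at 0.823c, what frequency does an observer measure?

β = v/c = 0.823
(1+β)/(1-β) = 1.823/0.177 = 10.30
Doppler factor = √(10.30) = 3.209
f_obs = 473.6 × 3.209 = 1520 THz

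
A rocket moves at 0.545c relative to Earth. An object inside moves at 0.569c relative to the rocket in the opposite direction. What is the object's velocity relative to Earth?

Object's velocity in rocket frame is u' = -0.569c
u = (u' + v)/(1 + u'v/c²) = (v - 0.569)/(1 - 0.569·v/c²)
Numerator: 0.545 - 0.569 = -0.024
Denominator: 1 - 0.310105 = 0.689895
u = -0.024/0.689895 = -0.03479c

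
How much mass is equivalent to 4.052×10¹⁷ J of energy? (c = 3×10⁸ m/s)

From E = mc², we get m = E/c²
c² = (3×10⁸)² = 9×10¹⁶ m²/s²
m = 4.052×10¹⁷ / 9×10¹⁶ = 4.502 kg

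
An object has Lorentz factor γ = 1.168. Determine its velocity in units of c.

From γ = 1/√(1 - v²/c²):
1/γ² = 1/1.168² = 0.7330
v²/c² = 1 - 0.7330 = 0.2670
v/c = √(0.2670) = 0.5167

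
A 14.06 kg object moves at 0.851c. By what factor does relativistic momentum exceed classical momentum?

p_rel = γmv, p_class = mv
Ratio = γ = 1/√(1 - 0.851²) = 1.904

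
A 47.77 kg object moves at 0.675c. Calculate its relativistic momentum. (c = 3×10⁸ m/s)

γ = 1/√(1 - 0.675²) = 1.355
v = 0.675 × 3×10⁸ = 2.025×10⁸ m/s
p = γmv = 1.355 × 47.77 × 2.025×10⁸ = 1.311×10¹⁰ kg·m/s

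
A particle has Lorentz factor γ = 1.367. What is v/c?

From γ = 1/√(1 - v²/c²):
1/γ² = 1/1.367² = 0.5351
v²/c² = 1 - 0.5351 = 0.4649
v/c = √(0.4649) = 0.6818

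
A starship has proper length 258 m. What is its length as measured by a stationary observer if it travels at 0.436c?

Proper length L₀ = 258 m
γ = 1/√(1 - 0.436²) = 1.111
L = L₀/γ = 258/1.111 = 232.2 m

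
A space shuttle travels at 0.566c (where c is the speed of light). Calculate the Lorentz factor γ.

v/c = 0.566, so (v/c)² = 0.320356
1 - (v/c)² = 0.679644
γ = 1/√(0.679644) = 1.213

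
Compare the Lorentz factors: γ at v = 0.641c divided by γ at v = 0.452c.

γ₁ = 1/√(1 - 0.641²) = 1.303
γ₂ = 1/√(1 - 0.452²) = 1.121
γ₁/γ₂ = 1.303/1.121 = 1.162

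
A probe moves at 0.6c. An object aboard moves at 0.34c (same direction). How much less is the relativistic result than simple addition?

Classical: u' + v = 0.34 + 0.6 = 0.94c
Relativistic: u = (0.34 + 0.6)/(1 + 0.204) = 0.94/1.204 = 0.7807c
Difference: 0.94 - 0.7807 = 0.1593c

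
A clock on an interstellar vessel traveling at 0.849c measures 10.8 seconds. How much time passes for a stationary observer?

Proper time Δt₀ = 10.8 seconds
γ = 1/√(1 - 0.849²) = 1.893
Δt = γΔt₀ = 1.893 × 10.8 = 20.44 seconds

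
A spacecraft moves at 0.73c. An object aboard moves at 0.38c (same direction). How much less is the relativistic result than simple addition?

Classical: u' + v = 0.38 + 0.73 = 1.11c
Relativistic: u = (0.38 + 0.73)/(1 + 0.2774) = 1.11/1.2774 = 0.8690c
Difference: 1.11 - 0.8690 = 0.2410c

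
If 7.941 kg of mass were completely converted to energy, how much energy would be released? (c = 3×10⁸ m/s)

Using E = mc²:
c² = (3×10⁸)² = 9×10¹⁶ m²/s²
E = 7.941 × 9×10¹⁶ = 7.147×10¹⁷ J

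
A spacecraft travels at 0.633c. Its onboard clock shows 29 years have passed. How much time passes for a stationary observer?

Proper time Δt₀ = 29 years
γ = 1/√(1 - 0.633²) = 1.2917
Δt = γΔt₀ = 1.2917 × 29 = 37.46 years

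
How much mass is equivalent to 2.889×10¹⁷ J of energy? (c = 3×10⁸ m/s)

From E = mc², we get m = E/c²
c² = (3×10⁸)² = 9×10¹⁶ m²/s²
m = 2.889×10¹⁷ / 9×10¹⁶ = 3.210 kg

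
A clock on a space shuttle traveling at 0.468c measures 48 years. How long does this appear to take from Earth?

Proper time Δt₀ = 48 years
γ = 1/√(1 - 0.468²) = 1.1316
Δt = γΔt₀ = 1.1316 × 48 = 54.32 years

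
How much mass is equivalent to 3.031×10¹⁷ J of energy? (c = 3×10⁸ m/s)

From E = mc², we get m = E/c²
c² = (3×10⁸)² = 9×10¹⁶ m²/s²
m = 3.031×10¹⁷ / 9×10¹⁶ = 3.368 kg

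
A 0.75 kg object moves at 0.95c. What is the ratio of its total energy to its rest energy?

E = γmc², E₀ = mc²
E/E₀ = γ = 1/√(1 - 0.95²) = 3.203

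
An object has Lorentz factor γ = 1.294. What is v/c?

From γ = 1/√(1 - v²/c²):
1/γ² = 1/1.294² = 0.5972
v²/c² = 1 - 0.5972 = 0.4028
v/c = √(0.4028) = 0.6347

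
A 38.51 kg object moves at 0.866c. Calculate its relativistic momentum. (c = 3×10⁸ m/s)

γ = 1/√(1 - 0.866²) = 2.000
v = 0.866 × 3×10⁸ = 2.598×10⁸ m/s
p = γmv = 2.000 × 38.51 × 2.598×10⁸ = 2.001×10¹⁰ kg·m/s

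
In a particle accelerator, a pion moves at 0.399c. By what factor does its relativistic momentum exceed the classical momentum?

p_rel = γmv, p_class = mv
Ratio = γ = 1/√(1 - 0.399²)
= 1/√(0.840799) = 1.091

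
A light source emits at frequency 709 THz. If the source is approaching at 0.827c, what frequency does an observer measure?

β = v/c = 0.827
(1+β)/(1-β) = 1.827/0.173 = 10.56
Doppler factor = √(10.56) = 3.250
f_obs = 709 × 3.250 = 2304 THz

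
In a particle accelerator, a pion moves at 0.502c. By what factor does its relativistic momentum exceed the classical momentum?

p_rel = γmv, p_class = mv
Ratio = γ = 1/√(1 - 0.502²)
= 1/√(0.747996) = 1.156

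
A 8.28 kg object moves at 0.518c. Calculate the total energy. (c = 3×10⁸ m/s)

γ = 1/√(1 - 0.518²) = 1.1691
mc² = 8.28 × (3×10⁸)² = 7.452×10¹⁷ J
E = γmc² = 1.1691 × 7.452×10¹⁷ = 8.712×10¹⁷ J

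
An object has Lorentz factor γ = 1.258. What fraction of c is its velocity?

From γ = 1/√(1 - v²/c²):
1/γ² = 1/1.258² = 0.6319
v²/c² = 1 - 0.6319 = 0.3681
v/c = √(0.3681) = 0.6067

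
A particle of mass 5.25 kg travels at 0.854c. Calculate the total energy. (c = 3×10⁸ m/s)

γ = 1/√(1 - 0.854²) = 1.9221
mc² = 5.25 × (3×10⁸)² = 4.725×10¹⁷ J
E = γmc² = 1.9221 × 4.725×10¹⁷ = 9.082×10¹⁷ J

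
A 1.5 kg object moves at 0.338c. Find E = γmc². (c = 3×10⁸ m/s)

γ = 1/√(1 - 0.338²) = 1.0625
mc² = 1.5 × (3×10⁸)² = 1.350×10¹⁷ J
E = γmc² = 1.0625 × 1.350×10¹⁷ = 1.434×10¹⁷ J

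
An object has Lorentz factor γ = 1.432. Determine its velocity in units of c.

From γ = 1/√(1 - v²/c²):
1/γ² = 1/1.432² = 0.4877
v²/c² = 1 - 0.4877 = 0.5123
v/c = √(0.5123) = 0.7158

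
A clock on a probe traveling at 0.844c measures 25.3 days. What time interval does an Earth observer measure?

Proper time Δt₀ = 25.3 days
γ = 1/√(1 - 0.844²) = 1.8645
Δt = γΔt₀ = 1.8645 × 25.3 = 47.17 days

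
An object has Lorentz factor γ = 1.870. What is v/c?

From γ = 1/√(1 - v²/c²):
1/γ² = 1/1.870² = 0.2860
v²/c² = 1 - 0.2860 = 0.7140
v/c = √(0.7140) = 0.8450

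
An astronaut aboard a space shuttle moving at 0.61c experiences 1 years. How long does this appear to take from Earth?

Proper time Δt₀ = 1 years
γ = 1/√(1 - 0.61²) = 1.262
Δt = γΔt₀ = 1.262 × 1 = 1.262 years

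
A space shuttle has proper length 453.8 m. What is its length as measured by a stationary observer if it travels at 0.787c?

Proper length L₀ = 453.8 m
γ = 1/√(1 - 0.787²) = 1.621
L = L₀/γ = 453.8/1.621 = 280.0 m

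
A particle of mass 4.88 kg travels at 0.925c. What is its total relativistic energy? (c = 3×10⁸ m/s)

γ = 1/√(1 - 0.925²) = 2.632
mc² = 4.88 × (3×10⁸)² = 4.392×10¹⁷ J
E = γmc² = 2.632 × 4.392×10¹⁷ = 1.156×10¹⁸ J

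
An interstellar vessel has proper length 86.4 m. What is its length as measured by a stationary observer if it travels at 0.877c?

Proper length L₀ = 86.4 m
γ = 1/√(1 - 0.877²) = 2.0812
L = L₀/γ = 86.4/2.0812 = 41.51 m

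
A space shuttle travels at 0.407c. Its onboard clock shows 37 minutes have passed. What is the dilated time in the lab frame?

Proper time Δt₀ = 37 minutes
γ = 1/√(1 - 0.407²) = 1.0948
Δt = γΔt₀ = 1.0948 × 37 = 40.51 minutes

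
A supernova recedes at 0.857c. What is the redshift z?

β = 0.857
(1+β)/(1-β) = 1.857/0.143 = 12.99
√(12.99) = 3.604
z = 3.604 - 1 = 2.604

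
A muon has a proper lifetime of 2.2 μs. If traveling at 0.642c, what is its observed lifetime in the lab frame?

Proper lifetime τ₀ = 2.2 μs
γ = 1/√(1 - 0.642²) = 1.304
τ = γτ₀ = 1.304 × 2.2 μs = 2.869 μs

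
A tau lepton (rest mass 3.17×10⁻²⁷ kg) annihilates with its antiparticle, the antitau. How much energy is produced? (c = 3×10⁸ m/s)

Both particles have the same rest mass, so total mass = 2m
E = 2m·c² = 2 × 3.17×10⁻²⁷ × (3×10⁸)²
= 2 × 3.17×10⁻²⁷ × 9×10¹⁶
= 5.706×10⁻¹⁰ J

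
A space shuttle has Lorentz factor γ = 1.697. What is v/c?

From γ = 1/√(1 - v²/c²):
1/γ² = 1/1.697² = 0.34725
v²/c² = 1 - 0.34725 = 0.65275
v/c = √(0.65275) = 0.8079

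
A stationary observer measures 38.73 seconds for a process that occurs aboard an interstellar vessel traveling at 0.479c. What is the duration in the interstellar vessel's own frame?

Dilated time Δt = 38.73 seconds
γ = 1/√(1 - 0.479²) = 1.139
Δt₀ = Δt/γ = 38.73/1.139 = 34.00 seconds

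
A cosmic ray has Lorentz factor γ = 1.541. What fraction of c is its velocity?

From γ = 1/√(1 - v²/c²):
1/γ² = 1/1.541² = 0.42111
v²/c² = 1 - 0.42111 = 0.57889
v/c = √(0.57889) = 0.7608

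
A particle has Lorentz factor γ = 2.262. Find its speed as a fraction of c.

From γ = 1/√(1 - v²/c²):
1/γ² = 1/2.262² = 0.1954
v²/c² = 1 - 0.1954 = 0.8046
v/c = √(0.8046) = 0.8970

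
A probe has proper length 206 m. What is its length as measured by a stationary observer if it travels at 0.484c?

Proper length L₀ = 206 m
γ = 1/√(1 - 0.484²) = 1.1428
L = L₀/γ = 206/1.1428 = 180.3 m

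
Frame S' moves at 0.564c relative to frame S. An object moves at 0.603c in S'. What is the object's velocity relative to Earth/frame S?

u = (u' + v)/(1 + u'v/c²)
Numerator: 0.603 + 0.564 = 1.167
Denominator: 1 + 0.340092 = 1.340092
u = 1.167/1.340092 = 0.8708c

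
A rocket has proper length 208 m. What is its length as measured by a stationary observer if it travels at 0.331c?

Proper length L₀ = 208 m
γ = 1/√(1 - 0.331²) = 1.0597
L = L₀/γ = 208/1.0597 = 196.3 m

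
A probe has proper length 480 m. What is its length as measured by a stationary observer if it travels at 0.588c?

Proper length L₀ = 480 m
γ = 1/√(1 - 0.588²) = 1.236
L = L₀/γ = 480/1.236 = 388.3 m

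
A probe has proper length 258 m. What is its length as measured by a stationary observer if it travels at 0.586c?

Proper length L₀ = 258 m
γ = 1/√(1 - 0.586²) = 1.234
L = L₀/γ = 258/1.234 = 209.1 m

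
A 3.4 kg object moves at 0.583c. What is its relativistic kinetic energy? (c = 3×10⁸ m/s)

γ = 1/√(1 - 0.583²) = 1.23081
γ - 1 = 0.23081
KE = (γ-1)mc² = 0.23081 × 3.4 × (3×10⁸)² = 7.063×10¹⁶ J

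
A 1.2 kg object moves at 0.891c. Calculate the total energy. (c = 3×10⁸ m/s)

γ = 1/√(1 - 0.891²) = 2.203
mc² = 1.2 × (3×10⁸)² = 1.080×10¹⁷ J
E = γmc² = 2.203 × 1.080×10¹⁷ = 2.379×10¹⁷ J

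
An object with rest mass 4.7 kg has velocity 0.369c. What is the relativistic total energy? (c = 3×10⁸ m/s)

γ = 1/√(1 - 0.369²) = 1.076
mc² = 4.7 × (3×10⁸)² = 4.230×10¹⁷ J
E = γmc² = 1.076 × 4.230×10¹⁷ = 4.551×10¹⁷ J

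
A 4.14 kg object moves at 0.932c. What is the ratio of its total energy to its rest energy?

E = γmc², E₀ = mc²
E/E₀ = γ = 1/√(1 - 0.932²) = 2.759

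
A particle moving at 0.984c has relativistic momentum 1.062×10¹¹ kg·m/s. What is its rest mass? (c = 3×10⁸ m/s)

γ = 1/√(1 - 0.984²) = 5.6127
v = 0.984 × 3×10⁸ = 2.952×10⁸ m/s
m = p/(γv) = 1.062×10¹¹/(5.6127 × 2.952×10⁸) = 64.10 kg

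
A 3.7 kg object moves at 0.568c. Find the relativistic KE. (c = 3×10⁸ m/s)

γ = 1/√(1 - 0.568²) = 1.215
γ - 1 = 0.2150
KE = (γ-1)mc² = 0.2150 × 3.7 × (3×10⁸)² = 7.160×10¹⁶ J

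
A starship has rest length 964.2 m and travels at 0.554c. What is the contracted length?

Proper length L₀ = 964.2 m
γ = 1/√(1 - 0.554²) = 1.2012
L = L₀/γ = 964.2/1.2012 = 802.7 m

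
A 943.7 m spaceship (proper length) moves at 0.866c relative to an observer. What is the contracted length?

Proper length L₀ = 943.7 m
γ = 1/√(1 - 0.866²) = 2.000
L = L₀/γ = 943.7/2.000 = 471.9 m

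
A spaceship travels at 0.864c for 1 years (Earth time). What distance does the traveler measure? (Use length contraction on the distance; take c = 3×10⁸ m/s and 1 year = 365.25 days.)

Earth distance: d = v × t = 0.864c × 1 yr = 8.1797×10¹⁵ m
γ = 1.9861
d' = d/γ = 8.1797×10¹⁵/1.9861 = 4.118×10¹⁵ m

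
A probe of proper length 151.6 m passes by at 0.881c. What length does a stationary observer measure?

Proper length L₀ = 151.6 m
γ = 1/√(1 - 0.881²) = 2.11365
L = L₀/γ = 151.6/2.11365 = 71.72 m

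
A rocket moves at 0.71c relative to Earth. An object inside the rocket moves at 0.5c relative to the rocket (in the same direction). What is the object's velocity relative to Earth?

u = (u' + v)/(1 + u'v/c²)
Numerator: 0.5 + 0.71 = 1.21
Denominator: 1 + 0.355 = 1.355
u = 1.21/1.355 = 0.8930c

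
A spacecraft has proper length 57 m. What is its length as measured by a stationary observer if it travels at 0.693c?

Proper length L₀ = 57 m
γ = 1/√(1 - 0.693²) = 1.3871
L = L₀/γ = 57/1.3871 = 41.09 m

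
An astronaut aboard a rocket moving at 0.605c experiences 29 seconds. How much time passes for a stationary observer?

Proper time Δt₀ = 29 seconds
γ = 1/√(1 - 0.605²) = 1.256
Δt = γΔt₀ = 1.256 × 29 = 36.42 seconds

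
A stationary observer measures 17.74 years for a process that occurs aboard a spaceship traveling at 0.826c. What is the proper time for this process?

Dilated time Δt = 17.74 years
γ = 1/√(1 - 0.826²) = 1.774
Δt₀ = Δt/γ = 17.74/1.774 = 10.00 years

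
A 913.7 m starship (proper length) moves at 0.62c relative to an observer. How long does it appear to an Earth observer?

Proper length L₀ = 913.7 m
γ = 1/√(1 - 0.62²) = 1.2745
L = L₀/γ = 913.7/1.2745 = 716.9 m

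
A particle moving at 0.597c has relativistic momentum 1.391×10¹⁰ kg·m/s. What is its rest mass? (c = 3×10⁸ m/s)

γ = 1/√(1 - 0.597²) = 1.2465
v = 0.597 × 3×10⁸ = 1.791×10⁸ m/s
m = p/(γv) = 1.391×10¹⁰/(1.2465 × 1.791×10⁸) = 62.31 kg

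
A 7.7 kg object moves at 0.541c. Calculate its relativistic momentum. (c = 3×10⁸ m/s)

γ = 1/√(1 - 0.541²) = 1.189
v = 0.541 × 3×10⁸ = 1.623×10⁸ m/s
p = γmv = 1.189 × 7.7 × 1.623×10⁸ = 1.486×10⁹ kg·m/s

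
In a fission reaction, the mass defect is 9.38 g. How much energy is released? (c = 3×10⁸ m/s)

Convert mass defect: Δm = 9.38 g = 0.00938 kg
E = Δm·c² = 0.00938 × (3×10⁸)²
= 0.00938 × 9×10¹⁶ = 8.442×10¹⁴ J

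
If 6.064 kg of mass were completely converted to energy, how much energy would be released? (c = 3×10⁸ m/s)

Using E = mc²:
c² = (3×10⁸)² = 9×10¹⁶ m²/s²
E = 6.064 × 9×10¹⁶ = 5.458×10¹⁷ J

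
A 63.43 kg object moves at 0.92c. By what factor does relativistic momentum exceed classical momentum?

p_rel = γmv, p_class = mv
Ratio = γ = 1/√(1 - 0.92²) = 2.552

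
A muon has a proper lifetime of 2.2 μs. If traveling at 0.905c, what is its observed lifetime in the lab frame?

Proper lifetime τ₀ = 2.2 μs
γ = 1/√(1 - 0.905²) = 2.35066
τ = γτ₀ = 2.35066 × 2.2 μs = 5.171 μs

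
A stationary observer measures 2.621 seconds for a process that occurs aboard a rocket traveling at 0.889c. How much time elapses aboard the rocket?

Dilated time Δt = 2.621 seconds
γ = 1/√(1 - 0.889²) = 2.184
Δt₀ = Δt/γ = 2.621/2.184 = 1.200 seconds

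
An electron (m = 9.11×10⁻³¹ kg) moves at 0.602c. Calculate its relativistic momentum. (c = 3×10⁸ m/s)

γ = 1/√(1 - 0.602²) = 1.252
v = 0.602 × 3×10⁸ = 1.806×10⁸ m/s
p = γmv = 1.252 × 9.11×10⁻³¹ × 1.806×10⁸ = 2.060×10⁻²² kg·m/s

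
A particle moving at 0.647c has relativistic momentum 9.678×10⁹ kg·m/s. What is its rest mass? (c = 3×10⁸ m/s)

γ = 1/√(1 - 0.647²) = 1.3115
v = 0.647 × 3×10⁸ = 1.941×10⁸ m/s
m = p/(γv) = 9.678×10⁹/(1.3115 × 1.941×10⁸) = 38.02 kg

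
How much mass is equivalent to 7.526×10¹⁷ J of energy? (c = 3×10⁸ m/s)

From E = mc², we get m = E/c²
c² = (3×10⁸)² = 9×10¹⁶ m²/s²
m = 7.526×10¹⁷ / 9×10¹⁶ = 8.362 kg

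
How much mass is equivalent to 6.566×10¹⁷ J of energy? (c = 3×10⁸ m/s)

From E = mc², we get m = E/c²
c² = (3×10⁸)² = 9×10¹⁶ m²/s²
m = 6.566×10¹⁷ / 9×10¹⁶ = 7.296 kg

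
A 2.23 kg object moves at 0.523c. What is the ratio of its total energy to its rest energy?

E = γmc², E₀ = mc²
E/E₀ = γ = 1/√(1 - 0.523²) = 1.173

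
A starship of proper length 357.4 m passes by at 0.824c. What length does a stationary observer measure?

Proper length L₀ = 357.4 m
γ = 1/√(1 - 0.824²) = 1.765
L = L₀/γ = 357.4/1.765 = 202.5 m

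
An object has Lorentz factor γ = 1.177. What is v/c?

From γ = 1/√(1 - v²/c²):
1/γ² = 1/1.177² = 0.7219
v²/c² = 1 - 0.7219 = 0.2781
v/c = √(0.2781) = 0.5274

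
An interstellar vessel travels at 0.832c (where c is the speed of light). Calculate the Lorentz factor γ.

v/c = 0.832, so (v/c)² = 0.692224
1 - (v/c)² = 0.307776
γ = 1/√(0.307776) = 1.803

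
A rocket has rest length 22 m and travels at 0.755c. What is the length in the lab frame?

Proper length L₀ = 22 m
γ = 1/√(1 - 0.755²) = 1.525
L = L₀/γ = 22/1.525 = 14.43 m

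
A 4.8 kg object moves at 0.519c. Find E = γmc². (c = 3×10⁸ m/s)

γ = 1/√(1 - 0.519²) = 1.170
mc² = 4.8 × (3×10⁸)² = 4.320×10¹⁷ J
E = γmc² = 1.170 × 4.320×10¹⁷ = 5.054×10¹⁷ J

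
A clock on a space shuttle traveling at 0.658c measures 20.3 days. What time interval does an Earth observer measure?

Proper time Δt₀ = 20.3 days
γ = 1/√(1 - 0.658²) = 1.328
Δt = γΔt₀ = 1.328 × 20.3 = 26.96 days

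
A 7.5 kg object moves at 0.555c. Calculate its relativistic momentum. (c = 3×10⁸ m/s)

γ = 1/√(1 - 0.555²) = 1.202
v = 0.555 × 3×10⁸ = 1.665×10⁸ m/s
p = γmv = 1.202 × 7.5 × 1.665×10⁸ = 1.501×10⁹ kg·m/s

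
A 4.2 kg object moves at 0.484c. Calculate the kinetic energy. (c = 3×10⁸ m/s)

γ = 1/√(1 - 0.484²) = 1.14277
γ - 1 = 0.14277
KE = (γ-1)mc² = 0.14277 × 4.2 × (3×10⁸)² = 5.397×10¹⁶ J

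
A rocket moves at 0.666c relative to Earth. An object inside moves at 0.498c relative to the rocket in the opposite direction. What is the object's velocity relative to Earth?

Object's velocity in rocket frame is u' = -0.498c
u = (u' + v)/(1 + u'v/c²) = (v - 0.498)/(1 - 0.498·v/c²)
Numerator: 0.666 - 0.498 = 0.168
Denominator: 1 - 0.331668 = 0.668332
u = 0.168/0.668332 = 0.2514c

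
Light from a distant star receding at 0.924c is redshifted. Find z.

β = 0.924
(1+β)/(1-β) = 1.924/0.076 = 25.3158
√(25.3158) = 5.031
z = 5.031 - 1 = 4.031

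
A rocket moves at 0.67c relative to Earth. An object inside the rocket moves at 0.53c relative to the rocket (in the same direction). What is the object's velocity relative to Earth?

u = (u' + v)/(1 + u'v/c²)
Numerator: 0.53 + 0.67 = 1.2
Denominator: 1 + 0.3551 = 1.3551
u = 1.2/1.3551 = 0.8855c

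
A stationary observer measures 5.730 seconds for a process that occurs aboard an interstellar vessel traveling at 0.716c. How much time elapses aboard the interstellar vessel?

Dilated time Δt = 5.730 seconds
γ = 1/√(1 - 0.716²) = 1.4325
Δt₀ = Δt/γ = 5.730/1.4325 = 4.000 seconds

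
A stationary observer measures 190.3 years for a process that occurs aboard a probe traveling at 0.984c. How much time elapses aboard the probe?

Dilated time Δt = 190.3 years
γ = 1/√(1 - 0.984²) = 5.6127
Δt₀ = Δt/γ = 190.3/5.6127 = 33.91 years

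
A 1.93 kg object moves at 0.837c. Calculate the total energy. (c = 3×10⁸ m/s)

γ = 1/√(1 - 0.837²) = 1.8275
mc² = 1.93 × (3×10⁸)² = 1.737×10¹⁷ J
E = γmc² = 1.8275 × 1.737×10¹⁷ = 3.174×10¹⁷ J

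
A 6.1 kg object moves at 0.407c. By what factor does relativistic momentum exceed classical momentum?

p_rel = γmv, p_class = mv
Ratio = γ = 1/√(1 - 0.407²) = 1.095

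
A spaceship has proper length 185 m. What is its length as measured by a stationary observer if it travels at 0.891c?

Proper length L₀ = 185 m
γ = 1/√(1 - 0.891²) = 2.2026
L = L₀/γ = 185/2.2026 = 83.99 m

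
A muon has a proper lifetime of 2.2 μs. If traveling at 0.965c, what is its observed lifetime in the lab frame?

Proper lifetime τ₀ = 2.2 μs
γ = 1/√(1 - 0.965²) = 3.813
τ = γτ₀ = 3.813 × 2.2 μs = 8.389 μs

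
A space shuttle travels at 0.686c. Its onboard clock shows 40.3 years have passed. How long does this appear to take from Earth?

Proper time Δt₀ = 40.3 years
γ = 1/√(1 - 0.686²) = 1.3744
Δt = γΔt₀ = 1.3744 × 40.3 = 55.39 years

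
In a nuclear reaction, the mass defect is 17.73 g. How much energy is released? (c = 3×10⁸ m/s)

Convert mass defect: Δm = 17.73 g = 0.01773 kg
E = Δm·c² = 0.01773 × (3×10⁸)²
= 0.01773 × 9×10¹⁶ = 1.596×10¹⁵ J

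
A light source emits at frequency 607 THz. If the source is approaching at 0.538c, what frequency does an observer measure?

β = v/c = 0.538
(1+β)/(1-β) = 1.538/0.462 = 3.329
Doppler factor = √(3.329) = 1.825
f_obs = 607 × 1.825 = 1108 THz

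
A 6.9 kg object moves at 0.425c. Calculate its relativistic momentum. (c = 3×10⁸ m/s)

γ = 1/√(1 - 0.425²) = 1.1047
v = 0.425 × 3×10⁸ = 1.275×10⁸ m/s
p = γmv = 1.1047 × 6.9 × 1.275×10⁸ = 9.719×10⁸ kg·m/s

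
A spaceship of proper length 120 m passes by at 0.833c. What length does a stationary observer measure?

Proper length L₀ = 120 m
γ = 1/√(1 - 0.833²) = 1.8074
L = L₀/γ = 120/1.8074 = 66.39 m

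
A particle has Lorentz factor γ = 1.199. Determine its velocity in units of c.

From γ = 1/√(1 - v²/c²):
1/γ² = 1/1.199² = 0.6956
v²/c² = 1 - 0.6956 = 0.3044
v/c = √(0.3044) = 0.5517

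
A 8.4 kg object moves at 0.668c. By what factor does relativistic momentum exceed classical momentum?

p_rel = γmv, p_class = mv
Ratio = γ = 1/√(1 - 0.668²) = 1.344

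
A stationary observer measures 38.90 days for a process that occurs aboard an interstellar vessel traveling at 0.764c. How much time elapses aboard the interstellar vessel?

Dilated time Δt = 38.90 days
γ = 1/√(1 - 0.764²) = 1.550
Δt₀ = Δt/γ = 38.90/1.550 = 25.10 days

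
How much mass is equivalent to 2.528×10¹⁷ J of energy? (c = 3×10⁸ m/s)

From E = mc², we get m = E/c²
c² = (3×10⁸)² = 9×10¹⁶ m²/s²
m = 2.528×10¹⁷ / 9×10¹⁶ = 2.809 kg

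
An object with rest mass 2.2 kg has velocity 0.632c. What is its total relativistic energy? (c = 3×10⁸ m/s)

γ = 1/√(1 - 0.632²) = 1.2904
mc² = 2.2 × (3×10⁸)² = 1.980×10¹⁷ J
E = γmc² = 1.2904 × 1.980×10¹⁷ = 2.555×10¹⁷ J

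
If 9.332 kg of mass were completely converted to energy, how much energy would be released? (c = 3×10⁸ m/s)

Using E = mc²:
c² = (3×10⁸)² = 9×10¹⁶ m²/s²
E = 9.332 × 9×10¹⁶ = 8.399×10¹⁷ J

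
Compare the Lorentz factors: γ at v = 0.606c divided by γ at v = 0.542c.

γ₁ = 1/√(1 - 0.606²) = 1.257
γ₂ = 1/√(1 - 0.542²) = 1.190
γ₁/γ₂ = 1.257/1.190 = 1.056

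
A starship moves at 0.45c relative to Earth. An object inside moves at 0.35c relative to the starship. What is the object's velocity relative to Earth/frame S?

u = (u' + v)/(1 + u'v/c²)
Numerator: 0.35 + 0.45 = 0.8
Denominator: 1 + 0.1575 = 1.1575
u = 0.8/1.1575 = 0.6911c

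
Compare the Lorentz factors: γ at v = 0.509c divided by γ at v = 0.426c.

γ₁ = 1/√(1 - 0.509²) = 1.1618
γ₂ = 1/√(1 - 0.426²) = 1.1053
γ₁/γ₂ = 1.1618/1.1053 = 1.051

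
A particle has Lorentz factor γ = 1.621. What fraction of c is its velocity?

From γ = 1/√(1 - v²/c²):
1/γ² = 1/1.621² = 0.3806
v²/c² = 1 - 0.3806 = 0.6194
v/c = √(0.6194) = 0.7870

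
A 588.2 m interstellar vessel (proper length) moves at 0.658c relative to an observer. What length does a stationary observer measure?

Proper length L₀ = 588.2 m
γ = 1/√(1 - 0.658²) = 1.328
L = L₀/γ = 588.2/1.328 = 442.9 m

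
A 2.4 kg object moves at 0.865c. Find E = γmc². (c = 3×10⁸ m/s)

γ = 1/√(1 - 0.865²) = 1.993
mc² = 2.4 × (3×10⁸)² = 2.160×10¹⁷ J
E = γmc² = 1.993 × 2.160×10¹⁷ = 4.305×10¹⁷ J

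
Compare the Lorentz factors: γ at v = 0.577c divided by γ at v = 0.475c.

γ₁ = 1/√(1 - 0.577²) = 1.224
γ₂ = 1/√(1 - 0.475²) = 1.136
γ₁/γ₂ = 1.224/1.136 = 1.077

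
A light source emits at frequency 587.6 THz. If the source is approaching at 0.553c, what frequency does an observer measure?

β = v/c = 0.553
(1+β)/(1-β) = 1.553/0.447 = 3.474
Doppler factor = √(3.474) = 1.864
f_obs = 587.6 × 1.864 = 1095 THz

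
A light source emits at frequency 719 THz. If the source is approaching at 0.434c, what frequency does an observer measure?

β = v/c = 0.434
(1+β)/(1-β) = 1.434/0.566 = 2.5336
Doppler factor = √(2.5336) = 1.5917
f_obs = 719 × 1.5917 = 1144 THz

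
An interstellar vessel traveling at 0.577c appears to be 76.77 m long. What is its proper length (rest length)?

Contracted length L = 76.77 m
γ = 1/√(1 - 0.577²) = 1.2244
L₀ = γL = 1.2244 × 76.77 = 94.00 m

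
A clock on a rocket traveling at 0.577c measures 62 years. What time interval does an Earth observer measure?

Proper time Δt₀ = 62 years
γ = 1/√(1 - 0.577²) = 1.2244
Δt = γΔt₀ = 1.2244 × 62 = 75.91 years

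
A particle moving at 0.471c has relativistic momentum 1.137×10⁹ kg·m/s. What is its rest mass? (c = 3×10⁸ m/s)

γ = 1/√(1 - 0.471²) = 1.1336
v = 0.471 × 3×10⁸ = 1.413×10⁸ m/s
m = p/(γv) = 1.137×10⁹/(1.1336 × 1.413×10⁸) = 7.098 kg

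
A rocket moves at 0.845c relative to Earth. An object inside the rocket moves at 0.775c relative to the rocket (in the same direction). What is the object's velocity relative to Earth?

u = (u' + v)/(1 + u'v/c²)
Numerator: 0.775 + 0.845 = 1.62
Denominator: 1 + 0.654875 = 1.654875
u = 1.62/1.654875 = 0.9789c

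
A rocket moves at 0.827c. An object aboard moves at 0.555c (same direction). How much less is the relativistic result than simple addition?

Classical: u' + v = 0.555 + 0.827 = 1.382c
Relativistic: u = (0.555 + 0.827)/(1 + 0.458985) = 1.382/1.458985 = 0.9472c
Difference: 1.382 - 0.9472 = 0.4348c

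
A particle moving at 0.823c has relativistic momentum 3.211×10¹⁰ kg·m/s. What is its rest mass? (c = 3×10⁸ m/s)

γ = 1/√(1 - 0.823²) = 1.7604
v = 0.823 × 3×10⁸ = 2.469×10⁸ m/s
m = p/(γv) = 3.211×10¹⁰/(1.7604 × 2.469×10⁸) = 73.88 kg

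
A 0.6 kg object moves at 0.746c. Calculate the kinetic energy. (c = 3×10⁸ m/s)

γ = 1/√(1 - 0.746²) = 1.5016
γ - 1 = 0.5016
KE = (γ-1)mc² = 0.5016 × 0.6 × (3×10⁸)² = 2.709×10¹⁶ J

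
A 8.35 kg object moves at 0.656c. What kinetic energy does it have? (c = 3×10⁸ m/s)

γ = 1/√(1 - 0.656²) = 1.3249
γ - 1 = 0.3249
KE = (γ-1)mc² = 0.3249 × 8.35 × (3×10⁸)² = 2.442×10¹⁷ J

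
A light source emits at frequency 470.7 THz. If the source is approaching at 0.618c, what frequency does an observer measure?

β = v/c = 0.618
(1+β)/(1-β) = 1.618/0.382 = 4.236
Doppler factor = √(4.236) = 2.058
f_obs = 470.7 × 2.058 = 968.7 THz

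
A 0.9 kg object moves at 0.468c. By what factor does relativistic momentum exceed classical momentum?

p_rel = γmv, p_class = mv
Ratio = γ = 1/√(1 - 0.468²) = 1.132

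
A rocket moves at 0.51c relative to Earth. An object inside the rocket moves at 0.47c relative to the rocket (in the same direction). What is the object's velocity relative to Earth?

u = (u' + v)/(1 + u'v/c²)
Numerator: 0.47 + 0.51 = 0.98
Denominator: 1 + 0.2397 = 1.2397
u = 0.98/1.2397 = 0.7905c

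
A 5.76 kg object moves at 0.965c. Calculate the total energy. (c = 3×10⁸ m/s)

γ = 1/√(1 - 0.965²) = 3.813
mc² = 5.76 × (3×10⁸)² = 5.184×10¹⁷ J
E = γmc² = 3.813 × 5.184×10¹⁷ = 1.977×10¹⁸ J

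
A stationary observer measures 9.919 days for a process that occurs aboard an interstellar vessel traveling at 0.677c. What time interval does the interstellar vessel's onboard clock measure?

Dilated time Δt = 9.919 days
γ = 1/√(1 - 0.677²) = 1.3587
Δt₀ = Δt/γ = 9.919/1.3587 = 7.300 days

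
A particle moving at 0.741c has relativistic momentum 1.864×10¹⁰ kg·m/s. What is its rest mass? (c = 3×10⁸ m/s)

γ = 1/√(1 - 0.741²) = 1.489
v = 0.741 × 3×10⁸ = 2.223×10⁸ m/s
m = p/(γv) = 1.864×10¹⁰/(1.489 × 2.223×10⁸) = 56.31 kg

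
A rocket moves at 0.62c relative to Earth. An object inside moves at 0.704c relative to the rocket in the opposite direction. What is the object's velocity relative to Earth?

Object's velocity in rocket frame is u' = -0.704c
u = (u' + v)/(1 + u'v/c²) = (v - 0.704)/(1 - 0.704·v/c²)
Numerator: 0.62 - 0.704 = -0.084
Denominator: 1 - 0.43648 = 0.56352
u = -0.084/0.56352 = -0.1491c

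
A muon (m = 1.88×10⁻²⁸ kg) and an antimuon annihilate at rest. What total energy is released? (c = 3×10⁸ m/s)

Both particles have the same rest mass, so total mass = 2m
E = 2m·c² = 2 × 1.88×10⁻²⁸ × (3×10⁸)²
= 2 × 1.88×10⁻²⁸ × 9×10¹⁶
= 3.384×10⁻¹¹ J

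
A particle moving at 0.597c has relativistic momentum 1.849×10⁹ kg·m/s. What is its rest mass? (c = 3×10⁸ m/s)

γ = 1/√(1 - 0.597²) = 1.2465
v = 0.597 × 3×10⁸ = 1.791×10⁸ m/s
m = p/(γv) = 1.849×10⁹/(1.2465 × 1.791×10⁸) = 8.282 kg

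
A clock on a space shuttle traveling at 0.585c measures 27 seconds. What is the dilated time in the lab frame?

Proper time Δt₀ = 27 seconds
γ = 1/√(1 - 0.585²) = 1.233
Δt = γΔt₀ = 1.233 × 27 = 33.29 seconds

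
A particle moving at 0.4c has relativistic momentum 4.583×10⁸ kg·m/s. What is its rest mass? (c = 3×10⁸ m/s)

γ = 1/√(1 - 0.4²) = 1.0911
v = 0.4 × 3×10⁸ = 1.200×10⁸ m/s
m = p/(γv) = 4.583×10⁸/(1.0911 × 1.200×10⁸) = 3.500 kg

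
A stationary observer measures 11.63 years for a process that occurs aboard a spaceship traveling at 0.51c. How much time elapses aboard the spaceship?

Dilated time Δt = 11.63 years
γ = 1/√(1 - 0.51²) = 1.163
Δt₀ = Δt/γ = 11.63/1.163 = 10.00 years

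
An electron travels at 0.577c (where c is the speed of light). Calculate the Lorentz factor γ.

v/c = 0.577, so (v/c)² = 0.332929
1 - (v/c)² = 0.667071
γ = 1/√(0.667071) = 1.224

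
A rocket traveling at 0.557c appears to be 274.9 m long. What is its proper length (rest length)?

Contracted length L = 274.9 m
γ = 1/√(1 - 0.557²) = 1.204
L₀ = γL = 1.204 × 274.9 = 331.0 m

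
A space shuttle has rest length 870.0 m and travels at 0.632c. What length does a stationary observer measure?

Proper length L₀ = 870.0 m
γ = 1/√(1 - 0.632²) = 1.2904
L = L₀/γ = 870.0/1.2904 = 674.2 m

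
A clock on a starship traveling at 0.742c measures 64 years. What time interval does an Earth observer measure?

Proper time Δt₀ = 64 years
γ = 1/√(1 - 0.742²) = 1.49165
Δt = γΔt₀ = 1.49165 × 64 = 95.47 years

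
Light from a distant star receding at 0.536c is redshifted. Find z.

β = 0.536
(1+β)/(1-β) = 1.536/0.464 = 3.3103
√(3.3103) = 1.8194
z = 1.8194 - 1 = 0.8194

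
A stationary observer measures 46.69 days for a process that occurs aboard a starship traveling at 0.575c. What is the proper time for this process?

Dilated time Δt = 46.69 days
γ = 1/√(1 - 0.575²) = 1.2223
Δt₀ = Δt/γ = 46.69/1.2223 = 38.20 days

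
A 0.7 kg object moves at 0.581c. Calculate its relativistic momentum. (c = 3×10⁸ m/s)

γ = 1/√(1 - 0.581²) = 1.2286
v = 0.581 × 3×10⁸ = 1.743×10⁸ m/s
p = γmv = 1.2286 × 0.7 × 1.743×10⁸ = 1.499×10⁸ kg·m/s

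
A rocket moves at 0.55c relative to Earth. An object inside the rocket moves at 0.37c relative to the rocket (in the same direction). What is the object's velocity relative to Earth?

u = (u' + v)/(1 + u'v/c²)
Numerator: 0.37 + 0.55 = 0.92
Denominator: 1 + 0.2035 = 1.2035
u = 0.92/1.2035 = 0.7644c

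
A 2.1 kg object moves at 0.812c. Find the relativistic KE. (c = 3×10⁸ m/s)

γ = 1/√(1 - 0.812²) = 1.7133
γ - 1 = 0.7133
KE = (γ-1)mc² = 0.7133 × 2.1 × (3×10⁸)² = 1.348×10¹⁷ J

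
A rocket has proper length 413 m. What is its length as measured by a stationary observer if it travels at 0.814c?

Proper length L₀ = 413 m
γ = 1/√(1 - 0.814²) = 1.7216
L = L₀/γ = 413/1.7216 = 239.9 m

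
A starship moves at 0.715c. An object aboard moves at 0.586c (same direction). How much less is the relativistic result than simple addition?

Classical: u' + v = 0.586 + 0.715 = 1.301c
Relativistic: u = (0.586 + 0.715)/(1 + 0.41899) = 1.301/1.41899 = 0.9168c
Difference: 1.301 - 0.9168 = 0.3842c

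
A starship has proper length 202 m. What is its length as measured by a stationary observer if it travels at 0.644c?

Proper length L₀ = 202 m
γ = 1/√(1 - 0.644²) = 1.3071
L = L₀/γ = 202/1.3071 = 154.5 m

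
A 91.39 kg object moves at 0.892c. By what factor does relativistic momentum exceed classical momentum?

p_rel = γmv, p_class = mv
Ratio = γ = 1/√(1 - 0.892²) = 2.212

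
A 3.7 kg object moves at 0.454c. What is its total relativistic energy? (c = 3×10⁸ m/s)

γ = 1/√(1 - 0.454²) = 1.1223
mc² = 3.7 × (3×10⁸)² = 3.330×10¹⁷ J
E = γmc² = 1.1223 × 3.330×10¹⁷ = 3.737×10¹⁷ J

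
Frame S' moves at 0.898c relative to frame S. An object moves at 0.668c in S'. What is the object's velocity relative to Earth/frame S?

u = (u' + v)/(1 + u'v/c²)
Numerator: 0.668 + 0.898 = 1.566
Denominator: 1 + 0.599864 = 1.599864
u = 1.566/1.599864 = 0.9788c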